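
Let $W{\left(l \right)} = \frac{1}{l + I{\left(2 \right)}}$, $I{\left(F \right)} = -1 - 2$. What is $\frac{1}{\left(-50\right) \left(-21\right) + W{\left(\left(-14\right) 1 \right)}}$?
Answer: $\frac{17}{17849} \approx 0.00095243$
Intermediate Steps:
$I{\left(F \right)} = -3$
$W{\left(l \right)} = \frac{1}{-3 + l}$ ($W{\left(l \right)} = \frac{1}{l - 3} = \frac{1}{-3 + l}$)
$\frac{1}{\left(-50\right) \left(-21\right) + W{\left(\left(-14\right) 1 \right)}} = \frac{1}{\left(-50\right) \left(-21\right) + \frac{1}{-3 - 14}} = \frac{1}{1050 + \frac{1}{-3 - 14}} = \frac{1}{1050 + \frac{1}{-17}} = \frac{1}{1050 - \frac{1}{17}} = \frac{1}{\frac{17849}{17}} = \frac{17}{17849}$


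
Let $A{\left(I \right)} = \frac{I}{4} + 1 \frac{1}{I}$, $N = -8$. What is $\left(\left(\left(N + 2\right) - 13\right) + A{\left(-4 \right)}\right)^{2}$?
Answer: $\frac{6561}{16} \approx 410.06$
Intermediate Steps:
$A{\left(I \right)} = \frac{1}{I} + \frac{I}{4}$ ($A{\left(I \right)} = I \frac{1}{4} + \frac{1}{I} = \frac{I}{4} + \frac{1}{I} = \frac{1}{I} + \frac{I}{4}$)
$\left(\left(\left(N + 2\right) - 13\right) + A{\left(-4 \right)}\right)^{2} = \left(\left(\left(-8 + 2\right) - 13\right) + \left(\frac{1}{-4} + \frac{1}{4} \left(-4\right)\right)\right)^{2} = \left(\left(-6 - 13\right) - \frac{5}{4}\right)^{2} = \left(-19 - \frac{5}{4}\right)^{2} = \left(- \frac{81}{4}\right)^{2} = \frac{6561}{16}$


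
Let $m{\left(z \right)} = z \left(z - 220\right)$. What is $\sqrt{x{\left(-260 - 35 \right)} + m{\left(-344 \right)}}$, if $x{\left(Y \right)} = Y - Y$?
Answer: $4 \sqrt{12126} \approx 440.47$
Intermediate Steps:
$x{\left(Y \right)} = 0$
$m{\left(z \right)} = z \left(-220 + z\right)$
$\sqrt{x{\left(-260 - 35 \right)} + m{\left(-344 \right)}} = \sqrt{0 - 344 \left(-220 - 344\right)} = \sqrt{0 - -194016} = \sqrt{0 + 194016} = \sqrt{194016} = 4 \sqrt{12126}$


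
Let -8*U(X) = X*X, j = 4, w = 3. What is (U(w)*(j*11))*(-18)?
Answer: 891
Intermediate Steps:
U(X) = -X**2/8 (U(X) = -X*X/8 = -X**2/8)
(U(w)*(j*11))*(-18) = ((-1/8*3**2)*(4*11))*(-18) = (-1/8*9*44)*(-18) = -9/8*44*(-18) = -99/2*(-18) = 891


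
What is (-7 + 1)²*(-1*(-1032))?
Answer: 37152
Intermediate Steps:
(-7 + 1)²*(-1*(-1032)) = (-6)²*1032 = 36*1032 = 37152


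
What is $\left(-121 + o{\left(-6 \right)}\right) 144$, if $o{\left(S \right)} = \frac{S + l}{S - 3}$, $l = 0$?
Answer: $-17328$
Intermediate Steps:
$o{\left(S \right)} = \frac{S}{-3 + S}$ ($o{\left(S \right)} = \frac{S + 0}{S - 3} = \frac{S}{-3 + S}$)
$\left(-121 + o{\left(-6 \right)}\right) 144 = \left(-121 - \frac{6}{-3 - 6}\right) 144 = \left(-121 - \frac{6}{-9}\right) 144 = \left(-121 - - \frac{2}{3}\right) 144 = \left(-121 + \frac{2}{3}\right) 144 = \left(- \frac{361}{3}\right) 144 = -17328$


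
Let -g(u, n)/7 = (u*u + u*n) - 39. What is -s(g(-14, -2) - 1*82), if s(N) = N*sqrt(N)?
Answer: 12393*I*sqrt(17) ≈ 51098.0*I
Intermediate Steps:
g(u, n) = 273 - 7*u**2 - 7*n*u (g(u, n) = -7*((u*u + u*n) - 39) = -7*((u**2 + n*u) - 39) = -7*(-39 + u**2 + n*u) = 273 - 7*u**2 - 7*n*u)
s(N) = N**(3/2)
-s(g(-14, -2) - 1*82) = -((273 - 7*(-14)**2 - 7*(-2)*(-14)) - 1*82)**(3/2) = -((273 - 7*196 - 196) - 82)**(3/2) = -((273 - 1372 - 196) - 82)**(3/2) = -(-1295 - 82)**(3/2) = -(-1377)**(3/2) = -(-12393)*I*sqrt(17) = 12393*I*sqrt(17)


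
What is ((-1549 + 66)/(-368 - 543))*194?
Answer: 287702/911 ≈ 315.81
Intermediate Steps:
((-1549 + 66)/(-368 - 543))*194 = -1483/(-911)*194 = -1483*(-1/911)*194 = (1483/911)*194 = 287702/911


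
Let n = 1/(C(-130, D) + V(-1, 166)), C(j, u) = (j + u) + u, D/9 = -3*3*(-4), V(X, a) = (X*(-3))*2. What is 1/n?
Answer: 524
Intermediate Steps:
V(X, a) = -6*X (V(X, a) = -3*X*2 = -6*X)
D = 324 (D = 9*(-3*3*(-4)) = 9*(-9*(-4)) = 9*36 = 324)
C(j, u) = j + 2*u
n = 1/524 (n = 1/((-130 + 2*324) - 6*(-1)) = 1/((-130 + 648) + 6) = 1/(518 + 6) = 1/524 ≈ 0.0019084)
1/n = 1/(1/524) = 524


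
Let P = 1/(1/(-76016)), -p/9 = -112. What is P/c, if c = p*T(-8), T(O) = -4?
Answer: 4751/252 ≈ 18.853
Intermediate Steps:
p = 1008 (p = -9*(-112) = 1008)
c = -4032 (c = 1008*(-4) = -4032)
P = -76016 (P = 1/(-1/76016) = -76016)
P/c = -76016/(-4032) = -76016*(-1/4032) = 4751/252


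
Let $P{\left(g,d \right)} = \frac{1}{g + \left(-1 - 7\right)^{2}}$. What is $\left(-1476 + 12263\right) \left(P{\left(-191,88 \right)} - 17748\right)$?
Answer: $- \frac{24313865639}{127} \approx -1.9145 \cdot 10^{8}$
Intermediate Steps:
$P{\left(g,d \right)} = \frac{1}{64 + g}$ ($P{\left(g,d \right)} = \frac{1}{g + \left(-8\right)^{2}} = \frac{1}{g + 64} = \frac{1}{64 + g}$)
$\left(-1476 + 12263\right) \left(P{\left(-191,88 \right)} - 17748\right) = \left(-1476 + 12263\right) \left(\frac{1}{64 - 191} - 17748\right) = 10787 \left(\frac{1}{-127} - 17748\right) = 10787 \left(- \frac{1}{127} - 17748\right) = 10787 \left(- \frac{2253997}{127}\right) = - \frac{24313865639}{127}$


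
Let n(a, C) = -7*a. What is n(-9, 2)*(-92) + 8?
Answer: -5788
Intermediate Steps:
n(-9, 2)*(-92) + 8 = -7*(-9)*(-92) + 8 = 63*(-92) + 8 = -5796 + 8 = -5788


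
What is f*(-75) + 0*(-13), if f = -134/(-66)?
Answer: -1675/11 ≈ -152.27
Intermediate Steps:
f = 67/33 (f = -134*(-1/66) = 67/33 ≈ 2.0303)
f*(-75) + 0*(-13) = (67/33)*(-75) + 0*(-13) = -1675/11 + 0 = -1675/11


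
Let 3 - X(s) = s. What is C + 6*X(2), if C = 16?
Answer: 22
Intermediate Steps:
X(s) = 3 - s
C + 6*X(2) = 16 + 6*(3 - 1*2) = 16 + 6*(3 - 2) = 16 + 6*1 = 16 + 6 = 22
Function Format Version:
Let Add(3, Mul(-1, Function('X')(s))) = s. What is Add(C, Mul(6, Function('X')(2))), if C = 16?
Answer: 22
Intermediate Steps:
Function('X')(s) = Add(3, Mul(-1, s))
Add(C, Mul(6, Function('X')(2))) = Add(16, Mul(6, Add(3, Mul(-1, 2)))) = Add(16, Mul(6, Add(3, -2))) = Add(16, Mul(6, 1)) = Add(16, 6) = 22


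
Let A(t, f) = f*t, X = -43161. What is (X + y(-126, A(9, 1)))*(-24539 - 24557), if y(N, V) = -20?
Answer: 2120014376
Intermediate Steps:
(X + y(-126, A(9, 1)))*(-24539 - 24557) = (-43161 - 20)*(-24539 - 24557) = -43181*(-49096) = 2120014376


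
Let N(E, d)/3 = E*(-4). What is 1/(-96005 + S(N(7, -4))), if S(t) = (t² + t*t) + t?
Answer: -1/81977 ≈ -1.2199e-5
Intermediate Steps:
N(E, d) = -12*E (N(E, d) = 3*(E*(-4)) = 3*(-4*E) = -12*E)
S(t) = t + 2*t² (S(t) = (t² + t²) + t = 2*t² + t = t + 2*t²)
1/(-96005 + S(N(7, -4))) = 1/(-96005 + (-12*7)*(1 + 2*(-12*7))) = 1/(-96005 - 84*(1 + 2*(-84))) = 1/(-96005 - 84*(1 - 168)) = 1/(-96005 - 84*(-167)) = 1/(-96005 + 14028) = 1/(-81977) = -1/81977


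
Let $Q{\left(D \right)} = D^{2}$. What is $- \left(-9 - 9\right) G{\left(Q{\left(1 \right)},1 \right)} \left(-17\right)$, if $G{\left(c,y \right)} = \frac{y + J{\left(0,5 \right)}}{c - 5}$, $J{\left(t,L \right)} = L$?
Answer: $459$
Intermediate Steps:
$G{\left(c,y \right)} = \frac{5 + y}{-5 + c}$ ($G{\left(c,y \right)} = \frac{y + 5}{c - 5} = \frac{5 + y}{-5 + c}$)
$- \left(-9 - 9\right) G{\left(Q{\left(1 \right)},1 \right)} \left(-17\right) = - \left(-9 - 9\right) \frac{5 + 1}{-5 + 1^{2}} \left(-17\right) = - \left(-9 - 9\right) \frac{1}{-5 + 1} \cdot 6 \left(-17\right) = - - 18 \frac{1}{-4} \cdot 6 \left(-17\right) = - - 18 \left(\left(- \frac{1}{4}\right) 6\right) \left(-17\right) = - \left(-18\right) \left(- \frac{3}{2}\right) \left(-17\right) = - 27 \left(-17\right) = \left(-1\right) \left(-459\right) = 459$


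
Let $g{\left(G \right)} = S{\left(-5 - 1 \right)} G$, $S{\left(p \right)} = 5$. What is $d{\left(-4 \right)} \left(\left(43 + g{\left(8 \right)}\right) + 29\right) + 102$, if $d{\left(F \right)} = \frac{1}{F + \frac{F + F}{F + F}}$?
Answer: $\frac{194}{3} \approx 64.667$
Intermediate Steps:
$g{\left(G \right)} = 5 G$
$d{\left(F \right)} = \frac{1}{1 + F}$ ($d{\left(F \right)} = \frac{1}{F + \frac{2 F}{2 F}} = \frac{1}{F + 2 F \frac{1}{2 F}} = \frac{1}{F + 1} = \frac{1}{1 + F}$)
$d{\left(-4 \right)} \left(\left(43 + g{\left(8 \right)}\right) + 29\right) + 102 = \frac{\left(43 + 5 \cdot 8\right) + 29}{1 - 4} + 102 = \frac{\left(43 + 40\right) + 29}{-3} + 102 = - \frac{83 + 29}{3} + 102 = \left(- \frac{1}{3}\right) 112 + 102 = - \frac{112}{3} + 102 = \frac{194}{3}$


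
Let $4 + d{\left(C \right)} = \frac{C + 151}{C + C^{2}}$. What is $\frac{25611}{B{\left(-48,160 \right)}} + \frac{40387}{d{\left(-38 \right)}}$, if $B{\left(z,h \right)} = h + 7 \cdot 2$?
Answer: $- \frac{3246431669}{319638} \approx -10157.0$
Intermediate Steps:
$B{\left(z,h \right)} = 14 + h$ ($B{\left(z,h \right)} = h + 14 = 14 + h$)
$d{\left(C \right)} = -4 + \frac{151 + C}{C + C^{2}}$ ($d{\left(C \right)} = -4 + \frac{C + 151}{C + C^{2}} = -4 + \frac{151 + C}{C + C^{2}}$)
$\frac{25611}{B{\left(-48,160 \right)}} + \frac{40387}{d{\left(-38 \right)}} = \frac{25611}{14 + 160} + \frac{40387}{\frac{1}{-38} \frac{1}{1 - 38} \left(151 - 4 \left(-38\right)^{2} - -114\right)} = \frac{25611}{174} + \frac{40387}{\left(- \frac{1}{38}\right) \frac{1}{-37} \left(151 - 5776 + 114\right)} = 25611 \cdot \frac{1}{174} + \frac{40387}{\left(- \frac{1}{38}\right) \left(- \frac{1}{37}\right) \left(151 - 5776 + 114\right)} = \frac{8537}{58} + \frac{40387}{\left(- \frac{1}{38}\right) \left(- \frac{1}{37}\right) \left(-5511\right)} = \frac{8537}{58} + \frac{40387}{- \frac{5511}{1406}} = \frac{8537}{58} + 40387 \left(- \frac{1406}{5511}\right) = \frac{8537}{58} - \frac{56784122}{5511} = - \frac{3246431669}{319638}$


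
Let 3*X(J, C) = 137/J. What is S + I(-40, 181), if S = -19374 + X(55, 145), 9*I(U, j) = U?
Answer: -9591919/495 ≈ -19378.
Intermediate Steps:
I(U, j) = U/9
X(J, C) = 137/(3*J) (X(J, C) = (137/J)/3 = 137/(3*J))
S = -3196573/165 (S = -19374 + (137/3)/55 = -19374 + (137/3)*(1/55) = -19374 + 137/165 = -3196573/165 ≈ -19373.)
S + I(-40, 181) = -3196573/165 + (⅑)*(-40) = -3196573/165 - 40/9 = -9591919/495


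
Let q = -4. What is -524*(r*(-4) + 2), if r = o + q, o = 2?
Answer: -5240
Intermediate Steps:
r = -2 (r = 2 - 4 = -2)
-524*(r*(-4) + 2) = -524*(-2*(-4) + 2) = -524*(8 + 2) = -524*10 = -5240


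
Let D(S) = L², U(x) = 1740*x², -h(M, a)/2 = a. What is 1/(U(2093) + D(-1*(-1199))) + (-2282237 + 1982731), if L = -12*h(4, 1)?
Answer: -2282933519861015/7622329836 ≈ -2.9951e+5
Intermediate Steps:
h(M, a) = -2*a
L = 24 (L = -(-24) = -12*(-2) = 24)
D(S) = 576 (D(S) = 24² = 576)
1/(U(2093) + D(-1*(-1199))) + (-2282237 + 1982731) = 1/(1740*2093² + 576) + (-2282237 + 1982731) = 1/(1740*4380649 + 576) - 299506 = 1/(7622329260 + 576) - 299506 = 1/7622329836 - 299506 = -2282933519861015/7622329836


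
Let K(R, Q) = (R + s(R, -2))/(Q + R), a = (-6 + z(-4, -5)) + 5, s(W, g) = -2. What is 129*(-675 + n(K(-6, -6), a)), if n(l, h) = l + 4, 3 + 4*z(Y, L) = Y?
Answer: -86473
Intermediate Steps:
z(Y, L) = -3/4 + Y/4
a = -11/4 (a = (-6 + (-3/4 + (1/4)*(-4))) + 5 = (-6 + (-3/4 - 1)) + 5 = (-6 - 7/4) + 5 = -31/4 + 5 = -11/4 ≈ -2.7500)
K(R, Q) = (-2 + R)/(Q + R) (K(R, Q) = (R - 2)/(Q + R) = (-2 + R)/(Q + R))
n(l, h) = 4 + l
129*(-675 + n(K(-6, -6), a)) = 129*(-675 + (4 + (-2 - 6)/(-6 - 6))) = 129*(-675 + (4 - 8/(-12))) = 129*(-675 + (4 - 1/12*(-8))) = 129*(-675 + (4 + 2/3)) = 129*(-675 + 14/3) = 129*(-2011/3) = -86473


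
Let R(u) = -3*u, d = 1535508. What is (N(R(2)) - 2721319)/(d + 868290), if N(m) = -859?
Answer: -1361089/1201899 ≈ -1.1324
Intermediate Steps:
(N(R(2)) - 2721319)/(d + 868290) = (-859 - 2721319)/(1535508 + 868290) = -2722178/2403798 = -2722178*1/2403798 = -1361089/1201899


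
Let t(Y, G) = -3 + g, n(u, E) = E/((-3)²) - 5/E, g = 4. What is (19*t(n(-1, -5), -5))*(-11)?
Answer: -209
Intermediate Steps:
n(u, E) = -5/E + E/9 (n(u, E) = E/9 - 5/E = -5/E + E/9)
t(Y, G) = 1 (t(Y, G) = -3 + 4 = 1)
(19*t(n(-1, -5), -5))*(-11) = (19*1)*(-11) = 19*(-11) = -209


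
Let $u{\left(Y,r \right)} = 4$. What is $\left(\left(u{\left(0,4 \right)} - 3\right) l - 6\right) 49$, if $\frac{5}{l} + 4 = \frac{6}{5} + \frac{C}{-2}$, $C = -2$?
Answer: $- \frac{3871}{9} \approx -430.11$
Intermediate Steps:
$l = - \frac{25}{9}$ ($l = \frac{5}{-4 + \left(\frac{6}{5} - \frac{2}{-2}\right)} = \frac{5}{-4 + \left(6 \cdot \frac{1}{5} - -1\right)} = \frac{5}{-4 + \left(\frac{6}{5} + 1\right)} = \frac{5}{-4 + \frac{11}{5}} = \frac{5}{- \frac{9}{5}} = 5 \left(- \frac{5}{9}\right) = - \frac{25}{9} \approx -2.7778$)
$\left(\left(u{\left(0,4 \right)} - 3\right) l - 6\right) 49 = \left(\left(4 - 3\right) \left(- \frac{25}{9}\right) - 6\right) 49 = \left(1 \left(- \frac{25}{9}\right) - 6\right) 49 = \left(- \frac{25}{9} - 6\right) 49 = \left(- \frac{79}{9}\right) 49 = - \frac{3871}{9}$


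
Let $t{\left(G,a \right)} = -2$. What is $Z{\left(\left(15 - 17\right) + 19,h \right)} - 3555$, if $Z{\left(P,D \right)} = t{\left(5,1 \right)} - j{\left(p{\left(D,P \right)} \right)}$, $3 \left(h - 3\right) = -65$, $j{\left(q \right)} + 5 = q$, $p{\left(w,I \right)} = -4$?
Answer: $-3548$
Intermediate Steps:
$j{\left(q \right)} = -5 + q$
$h = - \frac{56}{3}$ ($h = 3 + \frac{1}{3} \left(-65\right) = 3 - \frac{65}{3} = - \frac{56}{3} \approx -18.667$)
$Z{\left(P,D \right)} = 7$ ($Z{\left(P,D \right)} = -2 - \left(-5 - 4\right) = -2 - -9 = -2 + 9 = 7$)
$Z{\left(\left(15 - 17\right) + 19,h \right)} - 3555 = 7 - 3555 = -3548$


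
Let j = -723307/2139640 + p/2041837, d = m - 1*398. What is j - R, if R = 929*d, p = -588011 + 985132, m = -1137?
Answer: 6229968170000441681/4368796118680 ≈ 1.4260e+6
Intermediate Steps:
p = 397121
d = -1535 (d = -1137 - 1*398 = -1137 - 398 = -1535)
R = -1426015 (R = 929*(-1535) = -1426015)
j = -627179018519/4368796118680 (j = -723307/2139640 + 397121/2041837 = -627179018519/4368796118680 ≈ -0.14356)
j - R = -627179018519/4368796118680 - 1*(-1426015) = -627179018519/4368796118680 + 1426015 = 6229968170000441681/4368796118680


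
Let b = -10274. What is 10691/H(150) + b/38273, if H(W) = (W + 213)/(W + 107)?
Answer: 105154667789/13893099 ≈ 7568.8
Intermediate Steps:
H(W) = (213 + W)/(107 + W)
10691/H(150) + b/38273 = 10691/(((213 + 150)/(107 + 150))) - 10274/38273 = 10691/((363/257)) - 10274*1/38273 = 10691/(((1/257)*363)) - 10274/38273 = 10691/(363/257) - 10274/38273 = 10691*(257/363) - 10274/38273 = 2747587/363 - 10274/38273 = 105154667789/13893099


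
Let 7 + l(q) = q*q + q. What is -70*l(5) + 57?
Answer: -1553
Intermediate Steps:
l(q) = -7 + q + q² (l(q) = -7 + (q*q + q) = -7 + (q² + q) = -7 + (q + q²) = -7 + q + q²)
-70*l(5) + 57 = -70*(-7 + 5 + 5²) + 57 = -70*(-7 + 5 + 25) + 57 = -70*23 + 57 = -1610 + 57 = -1553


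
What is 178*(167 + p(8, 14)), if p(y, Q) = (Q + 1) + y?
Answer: 33820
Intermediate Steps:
p(y, Q) = 1 + Q + y (p(y, Q) = (1 + Q) + y = 1 + Q + y)
178*(167 + p(8, 14)) = 178*(167 + (1 + 14 + 8)) = 178*(167 + 23) = 178*190 = 33820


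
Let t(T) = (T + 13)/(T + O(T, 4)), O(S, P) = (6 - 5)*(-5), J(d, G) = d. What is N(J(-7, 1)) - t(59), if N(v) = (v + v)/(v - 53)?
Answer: -11/10 ≈ -1.1000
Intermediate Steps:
N(v) = 2*v/(-53 + v) (N(v) = (2*v)/(-53 + v) = 2*v/(-53 + v))
O(S, P) = -5 (O(S, P) = 1*(-5) = -5)
t(T) = (13 + T)/(-5 + T) (t(T) = (T + 13)/(T - 5) = (13 + T)/(-5 + T))
N(J(-7, 1)) - t(59) = 2*(-7)/(-53 - 7) - (13 + 59)/(-5 + 59) = 2*(-7)/(-60) - 72/54 = 2*(-7)*(-1/60) - 72/54 = 7/30 - 1*4/3 = 7/30 - 4/3 = -11/10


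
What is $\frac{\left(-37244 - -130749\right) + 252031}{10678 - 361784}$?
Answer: $- \frac{172768}{175553} \approx -0.98414$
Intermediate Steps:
$\frac{\left(-37244 - -130749\right) + 252031}{10678 - 361784} = \frac{\left(-37244 + 130749\right) + 252031}{-351106} = \left(93505 + 252031\right) \left(- \frac{1}{351106}\right) = 345536 \left(- \frac{1}{351106}\right) = - \frac{172768}{175553}$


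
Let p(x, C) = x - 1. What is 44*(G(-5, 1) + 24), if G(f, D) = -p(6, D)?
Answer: 836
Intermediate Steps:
p(x, C) = -1 + x
G(f, D) = -5 (G(f, D) = -(-1 + 6) = -1*5 = -5)
44*(G(-5, 1) + 24) = 44*(-5 + 24) = 44*19 = 836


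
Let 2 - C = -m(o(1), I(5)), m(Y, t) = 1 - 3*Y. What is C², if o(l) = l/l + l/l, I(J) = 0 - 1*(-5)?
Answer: 9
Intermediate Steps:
I(J) = 5 (I(J) = 0 + 5 = 5)
o(l) = 2 (o(l) = 1 + 1 = 2)
C = -3 (C = 2 - (-1)*(1 - 3*2) = 2 - (-1)*(1 - 6) = 2 - (-1)*(-5) = 2 - 1*5 = 2 - 5 = -3)
C² = (-3)² = 9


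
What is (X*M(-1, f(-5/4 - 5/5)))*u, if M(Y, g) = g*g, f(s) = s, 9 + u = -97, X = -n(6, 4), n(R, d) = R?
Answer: 12879/4 ≈ 3219.8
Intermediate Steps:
X = -6 (X = -1*6 = -6)
u = -106 (u = -9 - 97 = -106)
M(Y, g) = g**2
(X*M(-1, f(-5/4 - 5/5)))*u = -6*(-5/4 - 5/5)**2*(-106) = -6*(-5*1/4 - 5*1/5)**2*(-106) = -6*(-5/4 - 1)**2*(-106) = -6*(-9/4)**2*(-106) = -6*81/16*(-106) = -243/8*(-106) = 12879/4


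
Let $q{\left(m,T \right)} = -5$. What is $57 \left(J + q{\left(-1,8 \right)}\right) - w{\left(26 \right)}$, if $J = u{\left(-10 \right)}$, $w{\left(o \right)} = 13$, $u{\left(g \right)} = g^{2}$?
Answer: $5402$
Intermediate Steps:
$J = 100$ ($J = \left(-10\right)^{2} = 100$)
$57 \left(J + q{\left(-1,8 \right)}\right) - w{\left(26 \right)} = 57 \left(100 - 5\right) - 13 = 57 \cdot 95 - 13 = 5415 - 13 = 5402$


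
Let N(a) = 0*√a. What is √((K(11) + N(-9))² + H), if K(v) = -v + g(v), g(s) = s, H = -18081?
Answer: 21*I*√41 ≈ 134.47*I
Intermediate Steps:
K(v) = 0 (K(v) = -v + v = 0)
N(a) = 0
√((K(11) + N(-9))² + H) = √((0 + 0)² - 18081) = √(0² - 18081) = √(0 - 18081) = √(-18081) = 21*I*√41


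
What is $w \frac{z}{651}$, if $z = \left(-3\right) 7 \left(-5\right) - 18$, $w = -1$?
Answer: $- \frac{29}{217} \approx -0.13364$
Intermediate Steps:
$z = 87$ ($z = \left(-21\right) \left(-5\right) - 18 = 105 - 18 = 87$)
$w \frac{z}{651} = - \frac{87}{651} = \left(-1\right) \frac{29}{217} = - \frac{29}{217}$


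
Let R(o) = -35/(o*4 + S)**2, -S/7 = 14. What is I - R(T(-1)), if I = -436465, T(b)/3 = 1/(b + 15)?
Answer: -40364282857/92480 ≈ -4.3647e+5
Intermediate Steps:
S = -98 (S = -7*14 = -98)
T(b) = 3/(15 + b) (T(b) = 3/(b + 15) = 3/(15 + b))
R(o) = -35/(-98 + 4*o)**2 (R(o) = -35/(o*4 - 98)**2 = -35/(4*o - 98)**2 = -35/(-98 + 4*o)**2)
I - R(T(-1)) = -436465 - (-35)/(4*(-49 + 2*(3/(15 - 1)))**2) = -436465 - (-35)/(4*(-49 + 2*(3/14))**2) = -436465 - (-35)/(4*(-49 + 3/7)**2) = -436465 - (-35)/(4*(-340/7)**2) = -436465 - (-35)*49/(4*115600) = -436465 - 1*(-343/92480) = -436465 + 343/92480 = -40364282857/92480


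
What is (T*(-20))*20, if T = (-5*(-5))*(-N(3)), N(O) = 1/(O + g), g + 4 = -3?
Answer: -2500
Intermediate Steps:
g = -7 (g = -4 - 3 = -7)
N(O) = 1/(-7 + O) (N(O) = 1/(O - 7) = 1/(-7 + O))
T = 25/4 (T = (-5*(-5))*(-1/(-7 + 3)) = 25*(-1/(-4)) = 25*(-1*(-1/4)) = 25*(1/4) = 25/4 ≈ 6.2500)
(T*(-20))*20 = ((25/4)*(-20))*20 = -125*20 = -2500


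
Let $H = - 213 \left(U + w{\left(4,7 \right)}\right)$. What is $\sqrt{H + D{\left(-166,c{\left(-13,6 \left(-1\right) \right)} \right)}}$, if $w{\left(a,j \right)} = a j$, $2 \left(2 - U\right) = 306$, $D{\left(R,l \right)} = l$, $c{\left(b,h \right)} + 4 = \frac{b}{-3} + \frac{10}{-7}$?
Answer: $\frac{2 \sqrt{2888319}}{21} \approx 161.86$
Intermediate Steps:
$c{\left(b,h \right)} = - \frac{38}{7} - \frac{b}{3}$ ($c{\left(b,h \right)} = -4 + \left(\frac{b}{-3} + \frac{10}{-7}\right) = -4 + \left(b \left(- \frac{1}{3}\right) + 10 \left(- \frac{1}{7}\right)\right) = -4 - \left(\frac{10}{7} + \frac{b}{3}\right) = - \frac{38}{7} - \frac{b}{3}$)
$U = -151$ ($U = 2 - 153 = -151$)
$H = 26199$ ($H = - 213 \left(-151 + 4 \cdot 7\right) = - 213 \left(-151 + 28\right) = \left(-213\right) \left(-123\right) = 26199$)
$\sqrt{H + D{\left(-166,c{\left(-13,6 \left(-1\right) \right)} \right)}} = \sqrt{26199 - \frac{23}{21}} = \sqrt{\frac{550156}{21}} = \frac{2 \sqrt{2888319}}{21}$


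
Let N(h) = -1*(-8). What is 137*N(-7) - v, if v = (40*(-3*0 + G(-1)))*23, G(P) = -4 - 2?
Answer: 6616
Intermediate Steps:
N(h) = 8
G(P) = -6
v = -5520 (v = (40*(-3*0 - 6))*23 = (40*(0 - 6))*23 = (40*(-6))*23 = -240*23 = -5520)
137*N(-7) - v = 137*8 - 1*(-5520) = 1096 + 5520 = 6616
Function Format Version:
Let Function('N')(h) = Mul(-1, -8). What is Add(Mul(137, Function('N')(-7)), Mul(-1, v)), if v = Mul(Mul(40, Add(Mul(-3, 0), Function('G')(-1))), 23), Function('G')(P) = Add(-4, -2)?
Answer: 6616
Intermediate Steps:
Function('N')(h) = 8
Function('G')(P) = -6
v = -5520 (v = Mul(Mul(40, Add(Mul(-3, 0), -6)), 23) = Mul(Mul(40, Add(0, -6)), 23) = Mul(Mul(40, -6), 23) = Mul(-240, 23) = -5520)
Add(Mul(137, Function('N')(-7)), Mul(-1, v)) = Add(Mul(137, 8), Mul(-1, -5520)) = Add(1096, 5520) = 6616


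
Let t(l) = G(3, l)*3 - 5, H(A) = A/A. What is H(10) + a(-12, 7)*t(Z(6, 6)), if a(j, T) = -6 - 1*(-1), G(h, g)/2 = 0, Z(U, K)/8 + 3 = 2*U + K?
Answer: 26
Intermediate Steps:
Z(U, K) = -24 + 8*K + 16*U (Z(U, K) = -24 + 8*(2*U + K) = -24 + 8*(K + 2*U) = -24 + (8*K + 16*U) = -24 + 8*K + 16*U)
H(A) = 1
G(h, g) = 0 (G(h, g) = 2*0 = 0)
a(j, T) = -5 (a(j, T) = -6 + 1 = -5)
t(l) = -5 (t(l) = 0*3 - 5 = 0 - 5 = -5)
H(10) + a(-12, 7)*t(Z(6, 6)) = 1 - 5*(-5) = 1 + 25 = 26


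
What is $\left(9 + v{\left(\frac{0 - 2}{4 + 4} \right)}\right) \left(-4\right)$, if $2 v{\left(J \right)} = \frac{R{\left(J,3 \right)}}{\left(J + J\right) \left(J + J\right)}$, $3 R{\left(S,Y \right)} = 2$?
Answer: $- \frac{124}{3} \approx -41.333$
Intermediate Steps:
$R{\left(S,Y \right)} = \frac{2}{3}$ ($R{\left(S,Y \right)} = \frac{1}{3} \cdot 2 = \frac{2}{3}$)
$v{\left(J \right)} = \frac{1}{12 J^{2}}$ ($v{\left(J \right)} = \frac{\frac{2}{3} \frac{1}{\left(J + J\right) \left(J + J\right)}}{2} = \frac{\frac{2}{3} \frac{1}{2 J 2 J}}{2} = \frac{\frac{2}{3} \frac{1}{4 J^{2}}}{2} = \frac{\frac{1}{6} \frac{1}{J^{2}}}{2} = \frac{1}{12 J^{2}}$)
$\left(9 + v{\left(\frac{0 - 2}{4 + 4} \right)}\right) \left(-4\right) = \left(9 + \frac{1}{12 \frac{\left(0 - 2\right)^{2}}{\left(4 + 4\right)^{2}}}\right) \left(-4\right) = \left(9 + \frac{1}{12 \cdot \frac{1}{16}}\right) \left(-4\right) = \left(9 + \frac{1}{12} \cdot 16\right) \left(-4\right) = \left(9 + \frac{4}{3}\right) \left(-4\right) = \frac{31}{3} \left(-4\right) = - \frac{124}{3}$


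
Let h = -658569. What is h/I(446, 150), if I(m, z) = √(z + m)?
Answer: -658569*√149/298 ≈ -26976.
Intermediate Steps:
I(m, z) = √(m + z)
h/I(446, 150) = -658569/√(446 + 150) = -658569*√149/298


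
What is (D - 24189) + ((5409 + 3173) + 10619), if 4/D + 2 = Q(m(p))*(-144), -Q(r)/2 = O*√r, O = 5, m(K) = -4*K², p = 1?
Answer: -10343121790/2073601 - 2880*I/2073601 ≈ -4988.0 - 0.0013889*I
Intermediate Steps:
Q(r) = -10*√r
D = (-2 - 2880*I)/2073601 (D = 4/(-2 - 10*√(-4)*(-144)) = 4/(-2 - 10*2*I*(-144)) = 4/(-2 - 20*I*(-144)) = 4/(-2 + 2880*I) = 4*((-2 - 2880*I)/8294404) = (-2 - 2880*I)/2073601 ≈ -9.6451e-7 - 0.0013889*I)
(D - 24189) + ((5409 + 3173) + 10619) = ((-2/2073601 - 2880*I/2073601) - 24189) + ((5409 + 3173) + 10619) = (-50158334591/2073601 - 2880*I/2073601) + (8582 + 10619) = (-50158334591/2073601 - 2880*I/2073601) + 19201 = -10343121790/2073601 - 2880*I/2073601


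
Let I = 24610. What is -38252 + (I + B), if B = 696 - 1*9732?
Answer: -22678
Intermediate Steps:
B = -9036 (B = 696 - 9732 = -9036)
-38252 + (I + B) = -38252 + (24610 - 9036) = -38252 + 15574 = -22678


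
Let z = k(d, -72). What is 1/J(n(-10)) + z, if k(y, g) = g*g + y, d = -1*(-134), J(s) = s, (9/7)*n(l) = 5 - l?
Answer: 186133/35 ≈ 5318.1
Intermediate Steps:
n(l) = 35/9 - 7*l/9 (n(l) = 7*(5 - l)/9 = 35/9 - 7*l/9)
d = 134
k(y, g) = y + g**2 (k(y, g) = g**2 + y = y + g**2)
z = 5318 (z = 134 + (-72)**2 = 134 + 5184 = 5318)
1/J(n(-10)) + z = 1/(35/9 - 7/9*(-10)) + 5318 = 1/(35/9 + 70/9) + 5318 = 1/(35/3) + 5318 = 3/35 + 5318 = 186133/35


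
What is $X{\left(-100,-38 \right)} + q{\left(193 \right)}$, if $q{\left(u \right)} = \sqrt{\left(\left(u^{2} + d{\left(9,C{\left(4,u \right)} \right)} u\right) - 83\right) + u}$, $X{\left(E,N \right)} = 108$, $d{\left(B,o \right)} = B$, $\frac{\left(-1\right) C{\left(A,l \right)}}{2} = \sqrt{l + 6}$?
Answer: $108 + 6 \sqrt{1086} \approx 305.73$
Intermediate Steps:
$C{\left(A,l \right)} = - 2 \sqrt{6 + l}$ ($C{\left(A,l \right)} = - 2 \sqrt{l + 6} = - 2 \sqrt{6 + l}$)
$q{\left(u \right)} = \sqrt{-83 + u^{2} + 10 u}$ ($q{\left(u \right)} = \sqrt{\left(\left(u^{2} + 9 u\right) - 83\right) + u} = \sqrt{\left(-83 + u^{2} + 9 u\right) + u} = \sqrt{-83 + u^{2} + 10 u}$)
$X{\left(-100,-38 \right)} + q{\left(193 \right)} = 108 + \sqrt{-83 + 193^{2} + 10 \cdot 193} = 108 + \sqrt{-83 + 37249 + 1930} = 108 + \sqrt{39096} = 108 + 6 \sqrt{1086}$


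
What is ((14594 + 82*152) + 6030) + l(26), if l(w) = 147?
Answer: 33235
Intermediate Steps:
((14594 + 82*152) + 6030) + l(26) = ((14594 + 82*152) + 6030) + 147 = ((14594 + 12464) + 6030) + 147 = (27058 + 6030) + 147 = 33088 + 147 = 33235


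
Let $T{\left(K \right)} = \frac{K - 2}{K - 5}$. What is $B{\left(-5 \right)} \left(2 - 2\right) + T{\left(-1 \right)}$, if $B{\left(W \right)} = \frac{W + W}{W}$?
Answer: $\frac{1}{2} \approx 0.5$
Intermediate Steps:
$B{\left(W \right)} = 2$ ($B{\left(W \right)} = \frac{2 W}{W} = 2$)
$T{\left(K \right)} = \frac{-2 + K}{-5 + K}$
$B{\left(-5 \right)} \left(2 - 2\right) + T{\left(-1 \right)} = 2 \left(2 - 2\right) + \frac{-2 - 1}{-5 - 1} = 2 \left(2 - 2\right) + \frac{1}{-6} \left(-3\right) = 2 \cdot 0 - - \frac{1}{2} = 0 + \frac{1}{2} = \frac{1}{2}$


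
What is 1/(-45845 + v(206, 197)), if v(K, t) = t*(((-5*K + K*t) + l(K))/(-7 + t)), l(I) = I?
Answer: -95/439112 ≈ -0.00021635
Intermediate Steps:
v(K, t) = t*(-4*K + K*t)/(-7 + t) (v(K, t) = t*(((-5*K + K*t) + K)/(-7 + t)) = t*((-4*K + K*t)/(-7 + t)) = t*(-4*K + K*t)/(-7 + t))
1/(-45845 + v(206, 197)) = 1/(-45845 + 206*197*(-4 + 197)/(-7 + 197)) = 1/(-45845 + 206*197*193/190) = 1/(-45845 + 206*197*(1/190)*193) = 1/(-45845 + 3916163/95) = 1/(-439112/95) = -95/439112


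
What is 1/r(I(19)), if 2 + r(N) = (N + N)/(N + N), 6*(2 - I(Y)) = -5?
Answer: -1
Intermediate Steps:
I(Y) = 17/6 (I(Y) = 2 - ⅙*(-5) = 2 + ⅚ = 17/6)
r(N) = -1 (r(N) = -2 + (N + N)/(N + N) = -2 + (2*N)/((2*N)) = -2 + (2*N)*(1/(2*N)) = -2 + 1 = -1)
1/r(I(19)) = 1/(-1) = -1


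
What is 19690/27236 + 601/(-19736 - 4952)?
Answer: 10675861/15281872 ≈ 0.69860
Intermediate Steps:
19690/27236 + 601/(-19736 - 4952) = 19690*(1/27236) + 601/(-24688) = 895/1238 + 601*(-1/24688) = 895/1238 - 601/24688 = 10675861/15281872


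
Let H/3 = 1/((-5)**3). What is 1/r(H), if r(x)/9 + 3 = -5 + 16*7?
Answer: 1/936 ≈ 0.0010684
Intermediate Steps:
H = -3/125 (H = 3/((-5)**3) = 3/(-125) = 3*(-1/125) = -3/125 ≈ -0.024000)
r(x) = 936 (r(x) = -27 + 9*(-5 + 16*7) = -27 + 9*(-5 + 112) = -27 + 9*107 = -27 + 963 = 936)
1/r(H) = 1/936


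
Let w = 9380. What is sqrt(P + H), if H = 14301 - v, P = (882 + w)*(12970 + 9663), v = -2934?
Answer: sqrt(232277081) ≈ 15241.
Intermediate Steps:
P = 232259846 (P = (882 + 9380)*(12970 + 9663) = 10262*22633 = 232259846)
H = 17235 (H = 14301 - 1*(-2934) = 14301 + 2934 = 17235)
sqrt(P + H) = sqrt(232259846 + 17235) = sqrt(232277081)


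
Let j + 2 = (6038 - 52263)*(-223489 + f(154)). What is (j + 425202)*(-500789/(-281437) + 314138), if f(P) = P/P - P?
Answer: 70308676771440794750/21649 ≈ 3.2477e+15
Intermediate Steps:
f(P) = 1 - P
j = 10337851448 (j = -2 + (6038 - 52263)*(-223489 + (1 - 1*154)) = -2 - 46225*(-223489 + (1 - 154)) = -2 - 46225*(-223489 - 153) = -2 - 46225*(-223642) = -2 + 10337851450 = 10337851448)
(j + 425202)*(-500789/(-281437) + 314138) = (10337851448 + 425202)*(-500789/(-281437) + 314138) = 10338276650*(-500789*(-1/281437) + 314138) = 10338276650*(500789/281437 + 314138) = 10338276650*(88410557095/281437) = 70308676771440794750/21649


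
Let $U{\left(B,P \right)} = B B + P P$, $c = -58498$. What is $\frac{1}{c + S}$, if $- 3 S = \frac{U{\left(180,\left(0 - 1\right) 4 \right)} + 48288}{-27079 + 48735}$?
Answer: $- \frac{8121}{475072346} \approx -1.7094 \cdot 10^{-5}$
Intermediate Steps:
$U{\left(B,P \right)} = B^{2} + P^{2}$
$S = - \frac{10088}{8121}$ ($S = - \frac{\left(\left(180^{2} + \left(\left(0 - 1\right) 4\right)^{2}\right) + 48288\right) \frac{1}{-27079 + 48735}}{3} = - \frac{\left(\left(32400 + \left(\left(-1\right) 4\right)^{2}\right) + 48288\right) \frac{1}{21656}}{3} = - \frac{\left(\left(32400 + \left(-4\right)^{2}\right) + 48288\right) \frac{1}{21656}}{3} = - \frac{\left(\left(32400 + 16\right) + 48288\right) \frac{1}{21656}}{3} = - \frac{\left(32416 + 48288\right) \frac{1}{21656}}{3} = - \frac{80704 \cdot \frac{1}{21656}}{3} = \left(- \frac{1}{3}\right) \frac{10088}{2707} = - \frac{10088}{8121} \approx -1.2422$)
$\frac{1}{c + S} = \frac{1}{-58498 - \frac{10088}{8121}} = \frac{1}{- \frac{475072346}{8121}} = - \frac{8121}{475072346}$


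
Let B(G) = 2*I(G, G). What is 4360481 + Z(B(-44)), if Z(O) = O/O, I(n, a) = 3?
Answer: 4360482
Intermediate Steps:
B(G) = 6 (B(G) = 2*3 = 6)
Z(O) = 1
4360481 + Z(B(-44)) = 4360481 + 1 = 4360482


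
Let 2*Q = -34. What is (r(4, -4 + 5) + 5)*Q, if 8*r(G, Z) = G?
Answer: -187/2 ≈ -93.500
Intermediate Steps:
r(G, Z) = G/8
Q = -17 (Q = (½)*(-34) = -17)
(r(4, -4 + 5) + 5)*Q = ((⅛)*4 + 5)*(-17) = (½ + 5)*(-17) = (11/2)*(-17) = -187/2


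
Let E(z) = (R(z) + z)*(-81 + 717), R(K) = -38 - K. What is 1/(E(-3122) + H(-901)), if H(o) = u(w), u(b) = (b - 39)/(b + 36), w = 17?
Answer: -53/1280926 ≈ -4.1376e-5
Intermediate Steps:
u(b) = (-39 + b)/(36 + b)
E(z) = -24168 (E(z) = ((-38 - z) + z)*(-81 + 717) = -38*636 = -24168)
H(o) = -22/53 (H(o) = (-39 + 17)/(36 + 17) = -22/53)
1/(E(-3122) + H(-901)) = 1/(-24168 - 22/53) = 1/(-1280926/53) = -53/1280926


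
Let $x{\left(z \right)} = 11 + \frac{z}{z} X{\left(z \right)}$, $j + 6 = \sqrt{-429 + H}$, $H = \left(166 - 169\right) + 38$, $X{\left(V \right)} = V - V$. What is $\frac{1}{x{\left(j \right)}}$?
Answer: $\frac{1}{11} \approx 0.090909$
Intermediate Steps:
$X{\left(V \right)} = 0$
$H = 35$ ($H = -3 + 38 = 35$)
$j = -6 + i \sqrt{394}$ ($j = -6 + \sqrt{-429 + 35} = -6 + \sqrt{-394} = -6 + i \sqrt{394} \approx -6.0 + 19.849 i$)
$x{\left(z \right)} = 11$ ($x{\left(z \right)} = 11 + \frac{z}{z} 0 = 11 + 1 \cdot 0 = 11 + 0 = 11$)
$\frac{1}{x{\left(j \right)}} = \frac{1}{11}$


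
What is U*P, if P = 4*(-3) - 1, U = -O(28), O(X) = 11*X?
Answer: 4004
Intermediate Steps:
U = -308 (U = -11*28 = -1*308 = -308)
P = -13 (P = -12 - 1 = -13)
U*P = -308*(-13) = 4004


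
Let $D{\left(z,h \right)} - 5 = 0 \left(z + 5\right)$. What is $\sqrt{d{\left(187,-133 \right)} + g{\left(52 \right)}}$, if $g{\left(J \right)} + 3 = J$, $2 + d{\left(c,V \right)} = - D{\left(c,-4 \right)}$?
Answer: $\sqrt{42} \approx 6.4807$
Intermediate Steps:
$D{\left(z,h \right)} = 5$ ($D{\left(z,h \right)} = 5 + 0 \left(z + 5\right) = 5 + 0 \left(5 + z\right) = 5 + 0 = 5$)
$d{\left(c,V \right)} = -7$ ($d{\left(c,V \right)} = -2 - 5 = -7$)
$g{\left(J \right)} = -3 + J$
$\sqrt{d{\left(187,-133 \right)} + g{\left(52 \right)}} = \sqrt{-7 + \left(-3 + 52\right)} = \sqrt{-7 + 49} = \sqrt{42}$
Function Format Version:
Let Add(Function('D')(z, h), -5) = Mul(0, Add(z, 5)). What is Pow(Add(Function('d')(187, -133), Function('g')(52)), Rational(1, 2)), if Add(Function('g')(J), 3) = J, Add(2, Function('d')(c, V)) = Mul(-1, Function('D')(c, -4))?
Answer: Pow(42, Rational(1, 2)) ≈ 6.4807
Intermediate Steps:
Function('D')(z, h) = 5 (Function('D')(z, h) = Add(5, Mul(0, Add(z, 5))) = Add(5, Mul(0, Add(5, z))) = Add(5, 0) = 5)
Function('d')(c, V) = -7 (Function('d')(c, V) = Add(-2, Mul(-1, 5)) = Add(-2, -5) = -7)
Function('g')(J) = Add(-3, J)
Pow(Add(Function('d')(187, -133), Function('g')(52)), Rational(1, 2)) = Pow(Add(-7, Add(-3, 52)), Rational(1, 2)) = Pow(Add(-7, 49), Rational(1, 2)) = Pow(42, Rational(1, 2))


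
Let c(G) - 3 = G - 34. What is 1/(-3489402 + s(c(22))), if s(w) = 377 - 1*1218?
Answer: -1/3490243 ≈ -2.8651e-7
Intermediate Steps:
c(G) = -31 + G (c(G) = 3 + (G - 34) = 3 + (-34 + G) = -31 + G)
s(w) = -841 (s(w) = 377 - 1218 = -841)
1/(-3489402 + s(c(22))) = 1/(-3489402 - 841) = 1/(-3490243) = -1/3490243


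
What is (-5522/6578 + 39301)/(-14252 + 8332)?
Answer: -2937687/442520 ≈ -6.6385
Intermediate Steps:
(-5522/6578 + 39301)/(-14252 + 8332) = (-5522*1/6578 + 39301)/(-5920) = (-251/299 + 39301)*(-1/5920) = (11750748/299)*(-1/5920) = -2937687/442520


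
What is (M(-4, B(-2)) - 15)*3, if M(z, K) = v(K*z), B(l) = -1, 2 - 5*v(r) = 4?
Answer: -231/5 ≈ -46.200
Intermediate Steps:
v(r) = -2/5 (v(r) = 2/5 - 1/5*4 = 2/5 - 4/5 = -2/5)
M(z, K) = -2/5
(M(-4, B(-2)) - 15)*3 = (-2/5 - 15)*3 = -77/5*3 = -231/5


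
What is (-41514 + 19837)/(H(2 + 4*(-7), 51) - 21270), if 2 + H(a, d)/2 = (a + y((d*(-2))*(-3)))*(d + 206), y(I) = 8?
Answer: 21677/30526 ≈ 0.71012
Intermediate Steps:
H(a, d) = -4 + 2*(8 + a)*(206 + d) (H(a, d) = -4 + 2*((a + 8)*(d + 206)) = -4 + 2*((8 + a)*(206 + d)) = -4 + 2*(8 + a)*(206 + d))
(-41514 + 19837)/(H(2 + 4*(-7), 51) - 21270) = (-41514 + 19837)/((3292 + 16*51 + 412*(2 + 4*(-7)) + 2*(2 + 4*(-7))*51) - 21270) = -21677/((3292 + 816 + 412*(2 - 28) + 2*(2 - 28)*51) - 21270) = -21677/((3292 + 816 + 412*(-26) + 2*(-26)*51) - 21270) = -21677/((3292 + 816 - 10712 - 2652) - 21270) = -21677/(-9256 - 21270) = -21677/(-30526) = -21677*(-1/30526) = 21677/30526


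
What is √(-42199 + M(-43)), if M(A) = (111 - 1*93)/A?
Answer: 5*I*√3121069/43 ≈ 205.43*I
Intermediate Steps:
M(A) = 18/A (M(A) = (111 - 93)/A = 18/A)
√(-42199 + M(-43)) = √(-42199 + 18/(-43)) = √(-42199 + 18*(-1/43)) = √(-42199 - 18/43) = √(-1814575/43) = 5*I*√3121069/43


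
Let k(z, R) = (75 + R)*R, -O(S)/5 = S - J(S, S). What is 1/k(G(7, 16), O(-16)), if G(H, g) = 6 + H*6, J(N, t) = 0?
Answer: 1/12400 ≈ 8.0645e-5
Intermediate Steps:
O(S) = -5*S (O(S) = -5*(S - 1*0) = -5*(S + 0) = -5*S)
G(H, g) = 6 + 6*H
k(z, R) = R*(75 + R)
1/k(G(7, 16), O(-16)) = 1/((-5*(-16))*(75 - 5*(-16))) = 1/(80*(75 + 80)) = 1/(80*155) = 1/12400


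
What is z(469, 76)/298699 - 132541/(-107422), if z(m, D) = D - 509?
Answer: 39543350433/32086843978 ≈ 1.2324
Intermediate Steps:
z(m, D) = -509 + D
z(469, 76)/298699 - 132541/(-107422) = (-509 + 76)/298699 - 132541/(-107422) = -433*1/298699 - 132541*(-1/107422) = -433/298699 + 132541/107422 = 39543350433/32086843978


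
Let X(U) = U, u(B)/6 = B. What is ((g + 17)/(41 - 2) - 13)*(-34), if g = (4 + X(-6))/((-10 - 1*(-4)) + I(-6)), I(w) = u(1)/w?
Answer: 116552/273 ≈ 426.93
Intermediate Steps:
u(B) = 6*B
I(w) = 6/w (I(w) = (6*1)/w = 6/w)
g = 2/7 (g = (4 - 6)/((-10 - 1*(-4)) + 6/(-6)) = -2/((-10 + 4) + 6*(-⅙)) = -2/(-6 - 1) = -2/(-7) = -2*(-⅐) = 2/7 ≈ 0.28571)
((g + 17)/(41 - 2) - 13)*(-34) = ((2/7 + 17)/(41 - 2) - 13)*(-34) = ((121/7)/39 - 13)*(-34) = ((121/7)*(1/39) - 13)*(-34) = (121/273 - 13)*(-34) = -3428/273*(-34) = 116552/273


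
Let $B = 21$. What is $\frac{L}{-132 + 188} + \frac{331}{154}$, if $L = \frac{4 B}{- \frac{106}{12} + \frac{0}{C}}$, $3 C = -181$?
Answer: $\frac{16157}{8162} \approx 1.9795$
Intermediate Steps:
$C = - \frac{181}{3}$ ($C = \frac{1}{3} \left(-181\right) = - \frac{181}{3} \approx -60.333$)
$L = - \frac{504}{53}$ ($L = \frac{4 \cdot 21}{- \frac{106}{12} + \frac{0}{- \frac{181}{3}}} = \frac{84}{\left(-106\right) \frac{1}{12} + 0 \left(- \frac{3}{181}\right)} = \frac{84}{- \frac{53}{6} + 0} = \frac{84}{- \frac{53}{6}} = 84 \left(- \frac{6}{53}\right) = - \frac{504}{53} \approx -9.5094$)
$\frac{L}{-132 + 188} + \frac{331}{154} = - \frac{504}{53 \left(-132 + 188\right)} + \frac{331}{154} = - \frac{504}{53 \cdot 56} + 331 \cdot \frac{1}{154} = \left(- \frac{504}{53}\right) \frac{1}{56} + \frac{331}{154} = - \frac{9}{53} + \frac{331}{154} = \frac{16157}{8162}$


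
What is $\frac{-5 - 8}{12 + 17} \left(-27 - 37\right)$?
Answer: $\frac{832}{29} \approx 28.69$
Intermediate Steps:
$\frac{-5 - 8}{12 + 17} \left(-27 - 37\right) = - \frac{13}{29} \left(-64\right) = \left(-13\right) \frac{1}{29} \left(-64\right) = \left(- \frac{13}{29}\right) \left(-64\right) = \frac{832}{29}$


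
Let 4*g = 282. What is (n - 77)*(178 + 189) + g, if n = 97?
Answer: 14821/2 ≈ 7410.5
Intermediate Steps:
g = 141/2 (g = (¼)*282 = 141/2 ≈ 70.500)
(n - 77)*(178 + 189) + g = (97 - 77)*(178 + 189) + 141/2 = 20*367 + 141/2 = 7340 + 141/2 = 14821/2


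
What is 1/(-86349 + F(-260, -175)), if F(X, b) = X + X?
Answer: -1/86869 ≈ -1.1512e-5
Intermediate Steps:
F(X, b) = 2*X
1/(-86349 + F(-260, -175)) = 1/(-86349 + 2*(-260)) = 1/(-86349 - 520) = 1/(-86869) = -1/86869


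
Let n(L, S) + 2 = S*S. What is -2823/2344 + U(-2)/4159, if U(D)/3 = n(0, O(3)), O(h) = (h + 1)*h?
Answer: -10742313/9748696 ≈ -1.1019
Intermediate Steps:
O(h) = h*(1 + h) (O(h) = (1 + h)*h = h*(1 + h))
n(L, S) = -2 + S² (n(L, S) = -2 + S*S = -2 + S²)
U(D) = 426 (U(D) = 3*(-2 + (3*(1 + 3))²) = 3*(-2 + (3*4)²) = 3*(-2 + 12²) = 3*(-2 + 144) = 3*142 = 426)
-2823/2344 + U(-2)/4159 = -2823/2344 + 426/4159 = -10742313/9748696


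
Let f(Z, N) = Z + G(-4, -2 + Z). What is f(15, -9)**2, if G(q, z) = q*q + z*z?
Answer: 40000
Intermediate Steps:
G(q, z) = q**2 + z**2
f(Z, N) = 16 + Z + (-2 + Z)**2 (f(Z, N) = Z + ((-4)**2 + (-2 + Z)**2) = Z + (16 + (-2 + Z)**2) = 16 + Z + (-2 + Z)**2)
f(15, -9)**2 = (16 + 15 + (-2 + 15)**2)**2 = (16 + 15 + 13**2)**2 = (16 + 15 + 169)**2 = 200**2 = 40000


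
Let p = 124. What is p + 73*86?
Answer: 6402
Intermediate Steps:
p + 73*86 = 124 + 73*86 = 124 + 6278 = 6402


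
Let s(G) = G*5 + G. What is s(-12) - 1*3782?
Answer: -3854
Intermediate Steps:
s(G) = 6*G (s(G) = 5*G + G = 6*G)
s(-12) - 1*3782 = 6*(-12) - 1*3782 = -72 - 3782 = -3854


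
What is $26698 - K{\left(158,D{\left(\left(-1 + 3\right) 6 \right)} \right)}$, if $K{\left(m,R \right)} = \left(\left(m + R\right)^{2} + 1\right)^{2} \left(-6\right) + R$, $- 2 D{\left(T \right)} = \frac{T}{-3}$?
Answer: $3932493902$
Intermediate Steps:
$D{\left(T \right)} = \frac{T}{6}$ ($D{\left(T \right)} = - \frac{T \frac{1}{-3}}{2} = - \frac{T \left(- \frac{1}{3}\right)}{2} = - \frac{\left(- \frac{1}{3}\right) T}{2} = \frac{T}{6}$)
$K{\left(m,R \right)} = R - 6 \left(1 + \left(R + m\right)^{2}\right)^{2}$ ($K{\left(m,R \right)} = \left(\left(R + m\right)^{2} + 1\right)^{2} \left(-6\right) + R = \left(1 + \left(R + m\right)^{2}\right)^{2} \left(-6\right) + R = - 6 \left(1 + \left(R + m\right)^{2}\right)^{2} + R = R - 6 \left(1 + \left(R + m\right)^{2}\right)^{2}$)
$26698 - K{\left(158,D{\left(\left(-1 + 3\right) 6 \right)} \right)} = 26698 - \left(\frac{\left(-1 + 3\right) 6}{6} - 6 \left(1 + \left(\frac{\left(-1 + 3\right) 6}{6} + 158\right)^{2}\right)^{2}\right) = 26698 - \left(\frac{2 \cdot 6}{6} - 6 \left(1 + \left(\frac{2 \cdot 6}{6} + 158\right)^{2}\right)^{2}\right) = 26698 - \left(\frac{1}{6} \cdot 12 - 6 \left(1 + \left(\frac{1}{6} \cdot 12 + 158\right)^{2}\right)^{2}\right) = 26698 - \left(2 - 6 \left(1 + \left(2 + 158\right)^{2}\right)^{2}\right) = 26698 - \left(2 - 6 \left(1 + 160^{2}\right)^{2}\right) = 26698 - \left(2 - 6 \left(1 + 25600\right)^{2}\right) = 26698 - \left(2 - 6 \cdot 25601^{2}\right) = 26698 - \left(2 - 3932467206\right) = 26698 - -3932467204 = 26698 + 3932467204 = 3932493902$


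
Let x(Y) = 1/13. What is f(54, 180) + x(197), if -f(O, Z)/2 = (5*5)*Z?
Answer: -116999/13 ≈ -8999.9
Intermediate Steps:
f(O, Z) = -50*Z (f(O, Z) = -2*5*5*Z = -50*Z)
x(Y) = 1/13
f(54, 180) + x(197) = -50*180 + 1/13 = -9000 + 1/13 = -116999/13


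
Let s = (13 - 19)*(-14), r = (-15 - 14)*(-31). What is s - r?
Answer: -815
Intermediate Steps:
r = 899 (r = -29*(-31) = 899)
s = 84 (s = -6*(-14) = 84)
s - r = 84 - 1*899 = 84 - 899 = -815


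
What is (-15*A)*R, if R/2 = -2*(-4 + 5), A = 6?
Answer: 360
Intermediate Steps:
R = -4 (R = 2*(-2*(-4 + 5)) = 2*(-2*1) = 2*(-2) = -4)
(-15*A)*R = -15*6*(-4) = -90*(-4) = 360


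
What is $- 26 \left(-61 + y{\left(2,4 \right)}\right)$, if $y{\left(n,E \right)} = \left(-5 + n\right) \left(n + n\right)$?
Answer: $1898$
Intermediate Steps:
$y{\left(n,E \right)} = 2 n \left(-5 + n\right)$ ($y{\left(n,E \right)} = \left(-5 + n\right) 2 n = 2 n \left(-5 + n\right)$)
$- 26 \left(-61 + y{\left(2,4 \right)}\right) = - 26 \left(-61 + 2 \cdot 2 \left(-5 + 2\right)\right) = - 26 \left(-61 + 2 \cdot 2 \left(-3\right)\right) = - 26 \left(-61 - 12\right) = \left(-26\right) \left(-73\right) = 1898$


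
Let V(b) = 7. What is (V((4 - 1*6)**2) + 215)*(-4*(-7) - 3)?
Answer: 5550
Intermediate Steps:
(V((4 - 1*6)**2) + 215)*(-4*(-7) - 3) = (7 + 215)*(-4*(-7) - 3) = 222*(28 - 3) = 222*25 = 5550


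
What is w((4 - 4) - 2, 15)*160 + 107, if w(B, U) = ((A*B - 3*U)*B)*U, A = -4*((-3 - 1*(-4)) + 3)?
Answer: 62507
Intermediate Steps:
A = -16 (A = -4*((-3 + 4) + 3) = -4*(1 + 3) = -4*4 = -16)
w(B, U) = B*U*(-16*B - 3*U) (w(B, U) = ((-16*B - 3*U)*B)*U = (B*(-16*B - 3*U))*U = B*U*(-16*B - 3*U))
w((4 - 4) - 2, 15)*160 + 107 = -1*((4 - 4) - 2)*15*(3*15 + 16*((4 - 4) - 2))*160 + 107 = -1*(0 - 2)*15*(45 + 16*(0 - 2))*160 + 107 = -1*(-2)*15*(45 + 16*(-2))*160 + 107 = -1*(-2)*15*(45 - 32)*160 + 107 = -1*(-2)*15*13*160 + 107 = 390*160 + 107 = 62400 + 107 = 62507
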